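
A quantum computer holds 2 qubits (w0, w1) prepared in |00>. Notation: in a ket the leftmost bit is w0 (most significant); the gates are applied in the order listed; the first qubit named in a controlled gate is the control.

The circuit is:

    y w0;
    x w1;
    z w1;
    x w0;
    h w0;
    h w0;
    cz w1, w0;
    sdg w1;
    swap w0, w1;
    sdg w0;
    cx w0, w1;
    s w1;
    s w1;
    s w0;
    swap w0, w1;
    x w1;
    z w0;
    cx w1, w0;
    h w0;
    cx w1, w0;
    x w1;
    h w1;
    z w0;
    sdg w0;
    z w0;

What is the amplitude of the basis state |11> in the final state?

|11> carries amplitude I/2 in the final state.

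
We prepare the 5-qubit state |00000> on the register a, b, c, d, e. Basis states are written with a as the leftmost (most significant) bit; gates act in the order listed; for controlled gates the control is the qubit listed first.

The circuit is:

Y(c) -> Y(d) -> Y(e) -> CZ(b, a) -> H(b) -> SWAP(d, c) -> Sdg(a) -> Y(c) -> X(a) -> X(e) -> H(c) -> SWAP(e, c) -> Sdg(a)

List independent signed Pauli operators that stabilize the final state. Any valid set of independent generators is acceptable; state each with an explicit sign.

The final state is stabilized by the group generated by +IXIII, +IIIIX, -ZIIII, +IIZII, -IIIZI; other independent generating sets are equally valid.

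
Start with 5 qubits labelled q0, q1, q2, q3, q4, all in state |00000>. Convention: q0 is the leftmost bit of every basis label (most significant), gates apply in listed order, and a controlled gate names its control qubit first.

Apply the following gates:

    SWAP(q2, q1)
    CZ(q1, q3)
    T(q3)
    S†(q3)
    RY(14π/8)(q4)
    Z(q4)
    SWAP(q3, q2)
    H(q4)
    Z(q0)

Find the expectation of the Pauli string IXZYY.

In the final state, IXZYY has expectation 0.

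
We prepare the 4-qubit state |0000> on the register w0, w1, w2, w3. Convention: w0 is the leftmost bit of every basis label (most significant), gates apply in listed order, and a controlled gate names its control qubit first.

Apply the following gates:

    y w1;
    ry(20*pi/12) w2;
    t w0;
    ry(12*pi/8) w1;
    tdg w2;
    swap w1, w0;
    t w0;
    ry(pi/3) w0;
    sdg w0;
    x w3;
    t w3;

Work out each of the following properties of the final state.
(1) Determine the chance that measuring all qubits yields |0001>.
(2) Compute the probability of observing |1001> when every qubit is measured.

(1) Outcome |0001> occurs with probability 3/8 - 3*sqrt(6)/32.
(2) The probability of measuring |1001> is 3*sqrt(6)/32 + 3/8.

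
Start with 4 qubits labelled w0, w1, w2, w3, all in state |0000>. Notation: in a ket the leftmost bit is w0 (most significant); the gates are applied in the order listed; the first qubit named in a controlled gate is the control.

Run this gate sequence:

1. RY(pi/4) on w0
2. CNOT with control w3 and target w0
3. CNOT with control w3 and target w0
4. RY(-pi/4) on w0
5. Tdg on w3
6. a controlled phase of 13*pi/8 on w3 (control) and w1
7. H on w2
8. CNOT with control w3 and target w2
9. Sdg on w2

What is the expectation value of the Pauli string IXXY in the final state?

In the final state, IXXY has expectation 0.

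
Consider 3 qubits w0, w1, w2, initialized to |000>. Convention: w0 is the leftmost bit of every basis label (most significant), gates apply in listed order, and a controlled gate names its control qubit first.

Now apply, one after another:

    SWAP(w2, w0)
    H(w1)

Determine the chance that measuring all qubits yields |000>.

A full measurement returns |000> with probability 1/2.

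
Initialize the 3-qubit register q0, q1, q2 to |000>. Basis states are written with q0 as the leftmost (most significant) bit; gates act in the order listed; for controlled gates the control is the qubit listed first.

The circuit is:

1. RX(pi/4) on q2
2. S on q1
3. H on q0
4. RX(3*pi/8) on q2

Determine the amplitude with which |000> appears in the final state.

The final state's coefficient on |000> equals -sqrt(2)*sqrt(1/2 - sqrt(2)/4)*sin(3*pi/16)/2 + sqrt(2)*sqrt(sqrt(2)/4 + 1/2)*cos(3*pi/16)/2.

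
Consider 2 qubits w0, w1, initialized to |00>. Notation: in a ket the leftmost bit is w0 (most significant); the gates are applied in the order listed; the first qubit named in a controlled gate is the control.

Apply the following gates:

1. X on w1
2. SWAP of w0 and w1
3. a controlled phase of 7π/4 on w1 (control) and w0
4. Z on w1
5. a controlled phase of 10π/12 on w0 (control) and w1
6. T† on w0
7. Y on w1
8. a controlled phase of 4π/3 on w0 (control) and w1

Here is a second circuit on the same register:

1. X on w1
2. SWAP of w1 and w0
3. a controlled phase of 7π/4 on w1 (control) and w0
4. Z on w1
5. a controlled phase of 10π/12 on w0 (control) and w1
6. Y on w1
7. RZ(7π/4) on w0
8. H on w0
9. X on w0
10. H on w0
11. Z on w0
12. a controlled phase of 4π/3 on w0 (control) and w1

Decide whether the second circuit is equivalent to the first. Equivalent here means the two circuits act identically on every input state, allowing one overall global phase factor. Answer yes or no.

Yes, they are equivalent — the unitaries differ by at most a global phase.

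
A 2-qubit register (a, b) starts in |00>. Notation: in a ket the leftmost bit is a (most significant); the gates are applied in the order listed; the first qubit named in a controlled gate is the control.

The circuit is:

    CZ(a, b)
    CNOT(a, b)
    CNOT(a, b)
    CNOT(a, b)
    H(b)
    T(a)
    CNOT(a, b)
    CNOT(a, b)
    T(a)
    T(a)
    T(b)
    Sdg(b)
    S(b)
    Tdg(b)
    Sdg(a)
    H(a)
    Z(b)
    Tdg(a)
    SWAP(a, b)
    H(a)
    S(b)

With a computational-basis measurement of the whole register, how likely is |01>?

A full measurement returns |01> with probability 0. Key observation: the block from step 11 through step 14 cancels to the identity and can be dropped.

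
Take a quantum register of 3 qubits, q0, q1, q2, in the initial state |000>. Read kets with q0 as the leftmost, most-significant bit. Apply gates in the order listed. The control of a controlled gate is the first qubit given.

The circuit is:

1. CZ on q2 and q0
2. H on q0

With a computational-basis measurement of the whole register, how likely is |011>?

A full measurement returns |011> with probability 0.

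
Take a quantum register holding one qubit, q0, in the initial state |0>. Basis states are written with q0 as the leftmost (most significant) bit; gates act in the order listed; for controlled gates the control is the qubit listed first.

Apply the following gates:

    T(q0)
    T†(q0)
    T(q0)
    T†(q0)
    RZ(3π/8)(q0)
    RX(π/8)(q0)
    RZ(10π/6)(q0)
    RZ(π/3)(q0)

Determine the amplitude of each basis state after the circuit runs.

The final amplitudes are exp(13*I*pi/16)*cos(pi/16) on |0>, exp(5*I*pi/16)*sin(pi/16) on |1>. Key observation: the block from step 1 through step 4 cancels to the identity and can be dropped.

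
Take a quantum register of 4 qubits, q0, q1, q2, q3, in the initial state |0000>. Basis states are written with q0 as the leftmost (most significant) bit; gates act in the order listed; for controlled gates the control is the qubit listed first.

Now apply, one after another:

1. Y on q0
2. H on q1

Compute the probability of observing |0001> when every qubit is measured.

A full measurement returns |0001> with probability 0.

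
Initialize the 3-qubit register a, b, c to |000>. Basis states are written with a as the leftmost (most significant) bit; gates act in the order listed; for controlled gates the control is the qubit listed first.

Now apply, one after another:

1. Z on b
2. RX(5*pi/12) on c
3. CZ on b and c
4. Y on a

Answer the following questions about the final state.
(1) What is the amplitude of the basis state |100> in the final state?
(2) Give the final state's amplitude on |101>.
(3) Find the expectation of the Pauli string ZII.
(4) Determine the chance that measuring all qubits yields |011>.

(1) The final state's coefficient on |100> equals I*sqrt(6 - 3*sqrt(2))/4 + I*sqrt(sqrt(2) + 2)/4.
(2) |101> carries amplitude -sqrt(2 - sqrt(2))/4 + sqrt(3*sqrt(2) + 6)/4 in the final state.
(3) In the final state, ZII has expectation -1.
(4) Outcome |011> occurs with probability 0.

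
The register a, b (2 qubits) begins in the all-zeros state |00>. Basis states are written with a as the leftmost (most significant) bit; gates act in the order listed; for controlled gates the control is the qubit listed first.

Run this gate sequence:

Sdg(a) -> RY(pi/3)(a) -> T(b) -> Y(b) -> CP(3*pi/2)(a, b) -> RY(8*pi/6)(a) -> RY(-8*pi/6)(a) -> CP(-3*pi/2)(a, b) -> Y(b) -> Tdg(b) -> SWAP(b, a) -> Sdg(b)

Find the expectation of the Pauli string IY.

The expectation value of IY is -sqrt(3)/2. Key observation: steps 3-10 multiply out to the identity, so the circuit reduces to the remaining gates.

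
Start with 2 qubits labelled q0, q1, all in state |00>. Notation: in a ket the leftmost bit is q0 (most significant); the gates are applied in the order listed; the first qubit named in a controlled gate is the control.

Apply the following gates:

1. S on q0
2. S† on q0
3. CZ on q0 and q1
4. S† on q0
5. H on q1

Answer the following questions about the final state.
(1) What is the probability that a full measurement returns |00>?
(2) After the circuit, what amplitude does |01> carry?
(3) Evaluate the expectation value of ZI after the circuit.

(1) The probability of measuring |00> is 1/2. Key observation: the block from step 1 through step 2 cancels to the identity and can be dropped.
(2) The final state's coefficient on |01> equals sqrt(2)/2.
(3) The observable ZI averages to 1.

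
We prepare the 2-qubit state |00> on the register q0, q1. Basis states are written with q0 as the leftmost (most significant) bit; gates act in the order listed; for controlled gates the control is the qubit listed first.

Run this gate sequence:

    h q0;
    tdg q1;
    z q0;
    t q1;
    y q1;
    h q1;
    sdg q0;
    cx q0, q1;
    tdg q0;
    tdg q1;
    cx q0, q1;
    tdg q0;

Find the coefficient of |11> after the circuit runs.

|11> carries amplitude -I/2 in the final state.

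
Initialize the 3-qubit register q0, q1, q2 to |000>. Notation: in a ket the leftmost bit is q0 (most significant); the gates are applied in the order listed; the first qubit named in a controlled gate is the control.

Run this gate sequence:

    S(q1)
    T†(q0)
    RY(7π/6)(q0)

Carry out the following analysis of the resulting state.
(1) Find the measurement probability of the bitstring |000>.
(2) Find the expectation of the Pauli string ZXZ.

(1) A full measurement returns |000> with probability 1/2 - sqrt(3)/4.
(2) In the final state, ZXZ has expectation 0.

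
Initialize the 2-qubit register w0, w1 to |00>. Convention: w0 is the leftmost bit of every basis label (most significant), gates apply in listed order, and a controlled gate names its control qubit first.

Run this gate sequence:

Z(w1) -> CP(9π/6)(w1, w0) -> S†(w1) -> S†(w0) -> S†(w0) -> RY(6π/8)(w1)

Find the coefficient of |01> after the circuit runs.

The amplitude on |01> is sqrt(sqrt(2) + 2)/2.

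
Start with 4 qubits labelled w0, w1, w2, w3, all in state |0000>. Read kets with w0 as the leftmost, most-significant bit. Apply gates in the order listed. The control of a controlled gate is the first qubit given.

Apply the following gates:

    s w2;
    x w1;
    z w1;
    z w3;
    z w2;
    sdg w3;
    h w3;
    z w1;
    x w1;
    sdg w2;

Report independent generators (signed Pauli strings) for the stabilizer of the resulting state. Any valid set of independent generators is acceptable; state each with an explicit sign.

The final state is stabilized by the group generated by +IIIX, +ZIII, +IZII, +IIZI; other independent generating sets are equally valid.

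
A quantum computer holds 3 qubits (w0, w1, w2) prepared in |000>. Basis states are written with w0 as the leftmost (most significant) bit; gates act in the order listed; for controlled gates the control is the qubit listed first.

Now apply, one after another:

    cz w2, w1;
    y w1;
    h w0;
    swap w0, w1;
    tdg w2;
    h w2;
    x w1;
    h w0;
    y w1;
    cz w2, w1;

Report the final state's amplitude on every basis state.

The resulting statevector has amplitude sqrt(2)/4 on |000>, sqrt(2)/4 on |001>, -sqrt(2)/4 on |010>, sqrt(2)/4 on |011>, -sqrt(2)/4 on |100>, -sqrt(2)/4 on |101>, sqrt(2)/4 on |110>, -sqrt(2)/4 on |111>.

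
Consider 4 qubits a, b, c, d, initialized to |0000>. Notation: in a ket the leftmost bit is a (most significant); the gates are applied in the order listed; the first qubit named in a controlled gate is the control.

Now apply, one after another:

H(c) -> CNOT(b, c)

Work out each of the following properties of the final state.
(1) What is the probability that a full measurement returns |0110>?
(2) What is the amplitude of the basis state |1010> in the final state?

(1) The probability of measuring |0110> is 0.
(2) |1010> carries amplitude 0 in the final state.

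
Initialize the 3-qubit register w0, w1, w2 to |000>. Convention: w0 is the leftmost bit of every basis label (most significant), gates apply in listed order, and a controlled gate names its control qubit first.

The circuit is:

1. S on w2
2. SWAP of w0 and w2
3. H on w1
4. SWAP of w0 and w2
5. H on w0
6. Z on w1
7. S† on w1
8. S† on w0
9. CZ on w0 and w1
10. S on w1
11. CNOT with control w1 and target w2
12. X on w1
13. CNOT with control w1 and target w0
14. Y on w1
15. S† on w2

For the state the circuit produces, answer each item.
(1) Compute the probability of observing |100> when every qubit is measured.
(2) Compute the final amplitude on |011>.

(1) Outcome |100> occurs with probability 1/4.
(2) |011> carries amplitude -1/2 in the final state.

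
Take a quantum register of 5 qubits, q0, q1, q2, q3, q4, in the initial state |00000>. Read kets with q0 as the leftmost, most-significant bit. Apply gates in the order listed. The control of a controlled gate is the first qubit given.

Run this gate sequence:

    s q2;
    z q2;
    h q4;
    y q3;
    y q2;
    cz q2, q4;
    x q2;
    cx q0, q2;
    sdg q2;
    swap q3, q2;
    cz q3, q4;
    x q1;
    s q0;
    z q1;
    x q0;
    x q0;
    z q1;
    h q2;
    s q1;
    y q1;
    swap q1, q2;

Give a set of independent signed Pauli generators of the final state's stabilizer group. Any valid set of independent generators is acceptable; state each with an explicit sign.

One valid set of independent stabilizer generators is -IXIII, -IIIIX, +ZIIII, +IIZII, +IIIZI (any independent generating set of the same group is equally correct). Key observation: the block from step 14 through step 17 cancels to the identity and can be dropped.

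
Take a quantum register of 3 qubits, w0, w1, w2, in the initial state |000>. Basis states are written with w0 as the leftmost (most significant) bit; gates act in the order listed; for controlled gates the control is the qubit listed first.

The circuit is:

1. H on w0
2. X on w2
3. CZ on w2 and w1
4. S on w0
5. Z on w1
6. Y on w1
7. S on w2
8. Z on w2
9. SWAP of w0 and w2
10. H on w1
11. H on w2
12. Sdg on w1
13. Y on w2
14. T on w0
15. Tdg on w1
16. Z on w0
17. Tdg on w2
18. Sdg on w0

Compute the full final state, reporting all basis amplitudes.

After the circuit, the state carries amplitude 0 on |000>, 0 on |001>, 0 on |010>, 0 on |011>, 1/2 on |100>, sqrt(2)*(-1 - I)/4 on |101>, sqrt(2)*(1 + I)/4 on |110>, sqrt(2)*(-1 + I)*exp(3*I*pi/4)/4 on |111>.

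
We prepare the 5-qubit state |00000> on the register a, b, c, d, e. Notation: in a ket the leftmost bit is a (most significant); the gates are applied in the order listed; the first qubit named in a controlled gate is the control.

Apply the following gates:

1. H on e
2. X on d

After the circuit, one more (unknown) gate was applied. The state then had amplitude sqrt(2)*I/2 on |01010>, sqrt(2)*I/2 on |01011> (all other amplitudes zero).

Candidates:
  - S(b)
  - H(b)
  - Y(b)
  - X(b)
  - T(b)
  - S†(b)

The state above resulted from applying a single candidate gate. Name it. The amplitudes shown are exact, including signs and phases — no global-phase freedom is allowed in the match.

The unique candidate consistent with the amplitudes is Y(b).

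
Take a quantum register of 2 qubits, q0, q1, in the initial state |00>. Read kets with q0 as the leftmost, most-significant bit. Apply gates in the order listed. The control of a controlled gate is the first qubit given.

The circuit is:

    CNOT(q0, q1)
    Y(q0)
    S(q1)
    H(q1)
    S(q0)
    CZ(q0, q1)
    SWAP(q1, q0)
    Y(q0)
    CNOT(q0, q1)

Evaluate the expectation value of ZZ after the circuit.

The observable ZZ averages to -1.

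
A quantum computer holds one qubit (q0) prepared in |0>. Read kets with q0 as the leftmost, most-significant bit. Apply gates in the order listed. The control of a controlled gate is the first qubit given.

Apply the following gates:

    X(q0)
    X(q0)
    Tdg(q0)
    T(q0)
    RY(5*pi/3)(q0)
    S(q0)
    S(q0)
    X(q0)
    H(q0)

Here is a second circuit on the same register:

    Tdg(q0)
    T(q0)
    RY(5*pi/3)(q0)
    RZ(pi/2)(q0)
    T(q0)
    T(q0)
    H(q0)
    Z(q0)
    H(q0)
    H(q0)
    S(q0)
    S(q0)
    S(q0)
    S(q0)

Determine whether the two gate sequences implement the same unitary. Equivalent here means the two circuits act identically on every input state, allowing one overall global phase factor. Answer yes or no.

Yes, they are equivalent — the unitaries differ by at most a global phase.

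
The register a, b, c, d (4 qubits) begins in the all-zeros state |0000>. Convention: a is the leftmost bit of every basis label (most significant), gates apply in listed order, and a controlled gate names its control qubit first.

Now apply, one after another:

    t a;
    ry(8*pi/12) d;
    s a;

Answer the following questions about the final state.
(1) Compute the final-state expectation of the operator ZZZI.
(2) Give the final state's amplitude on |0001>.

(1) In the final state, ZZZI has expectation 1.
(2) |0001> carries amplitude sqrt(3)/2 in the final state.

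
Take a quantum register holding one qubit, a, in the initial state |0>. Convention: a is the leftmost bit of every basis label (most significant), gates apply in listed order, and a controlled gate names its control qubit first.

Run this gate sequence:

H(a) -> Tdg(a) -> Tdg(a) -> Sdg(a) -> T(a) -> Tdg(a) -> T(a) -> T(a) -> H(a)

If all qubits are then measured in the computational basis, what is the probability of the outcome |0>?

The probability of measuring |0> is 1/2.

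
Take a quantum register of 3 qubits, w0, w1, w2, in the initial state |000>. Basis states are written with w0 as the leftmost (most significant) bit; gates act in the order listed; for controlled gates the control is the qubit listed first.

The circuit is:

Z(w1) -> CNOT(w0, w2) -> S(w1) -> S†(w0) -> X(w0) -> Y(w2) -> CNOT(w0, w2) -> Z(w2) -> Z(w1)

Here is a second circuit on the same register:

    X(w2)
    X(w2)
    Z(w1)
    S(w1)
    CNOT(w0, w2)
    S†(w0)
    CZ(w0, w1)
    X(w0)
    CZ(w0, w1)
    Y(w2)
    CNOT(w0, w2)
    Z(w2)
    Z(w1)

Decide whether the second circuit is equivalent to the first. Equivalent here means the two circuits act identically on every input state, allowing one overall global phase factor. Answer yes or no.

No — the two circuits implement different unitaries, even allowing a global phase.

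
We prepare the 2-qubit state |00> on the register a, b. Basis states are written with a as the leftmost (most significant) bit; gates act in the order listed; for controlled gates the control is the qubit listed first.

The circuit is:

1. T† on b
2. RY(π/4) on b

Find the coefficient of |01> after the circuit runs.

The final state's coefficient on |01> equals sqrt(2 - sqrt(2))/2.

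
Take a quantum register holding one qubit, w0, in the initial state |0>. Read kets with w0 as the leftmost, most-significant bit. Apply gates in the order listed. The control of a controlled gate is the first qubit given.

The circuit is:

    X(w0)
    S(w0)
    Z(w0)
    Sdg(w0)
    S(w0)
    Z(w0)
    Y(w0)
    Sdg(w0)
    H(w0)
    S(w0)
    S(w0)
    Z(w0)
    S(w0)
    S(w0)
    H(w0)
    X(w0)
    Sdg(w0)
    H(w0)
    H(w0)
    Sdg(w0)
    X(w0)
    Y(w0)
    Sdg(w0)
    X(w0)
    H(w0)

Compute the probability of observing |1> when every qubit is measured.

The probability of measuring |1> is 1/2.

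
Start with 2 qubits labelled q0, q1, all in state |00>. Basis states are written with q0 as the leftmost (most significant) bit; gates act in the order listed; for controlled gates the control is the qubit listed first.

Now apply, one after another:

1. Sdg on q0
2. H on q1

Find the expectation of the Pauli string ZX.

In the final state, ZX has expectation 1.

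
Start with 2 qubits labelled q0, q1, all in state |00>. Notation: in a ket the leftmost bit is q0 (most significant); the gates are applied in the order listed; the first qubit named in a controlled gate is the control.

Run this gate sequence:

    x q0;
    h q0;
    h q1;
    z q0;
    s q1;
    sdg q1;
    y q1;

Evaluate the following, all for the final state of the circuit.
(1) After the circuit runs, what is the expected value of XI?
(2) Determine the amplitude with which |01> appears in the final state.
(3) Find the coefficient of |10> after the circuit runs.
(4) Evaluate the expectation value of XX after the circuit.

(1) The observable XI averages to 1. Key observation: the block from step 5 through step 6 cancels to the identity and can be dropped.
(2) The final state's coefficient on |01> equals I/2.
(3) |10> carries amplitude -I/2 in the final state.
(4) The expectation value of XX is -1.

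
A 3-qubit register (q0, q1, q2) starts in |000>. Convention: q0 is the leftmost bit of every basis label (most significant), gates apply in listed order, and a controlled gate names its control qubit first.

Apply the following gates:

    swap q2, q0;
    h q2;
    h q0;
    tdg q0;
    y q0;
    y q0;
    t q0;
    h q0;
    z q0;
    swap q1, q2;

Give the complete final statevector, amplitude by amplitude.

After the circuit, the state carries amplitude sqrt(2)/2 on |000>, sqrt(2)/2 on |010>, and 0 on every other basis state. Key observation: the block from step 3 through step 8 cancels to the identity and can be dropped.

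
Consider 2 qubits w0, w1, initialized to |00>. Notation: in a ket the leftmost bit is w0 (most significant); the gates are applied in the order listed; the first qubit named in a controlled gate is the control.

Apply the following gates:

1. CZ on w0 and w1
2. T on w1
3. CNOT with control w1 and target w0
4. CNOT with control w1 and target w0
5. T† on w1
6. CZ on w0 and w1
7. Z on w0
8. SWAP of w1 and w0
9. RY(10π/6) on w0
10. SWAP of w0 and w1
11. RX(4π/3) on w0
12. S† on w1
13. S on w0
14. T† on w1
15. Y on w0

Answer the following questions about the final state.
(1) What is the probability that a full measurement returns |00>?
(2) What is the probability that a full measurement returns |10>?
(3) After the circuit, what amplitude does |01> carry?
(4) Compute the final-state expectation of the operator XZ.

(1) Outcome |00> occurs with probability 9/16.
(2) The probability of measuring |10> is 3/16.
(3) The amplitude on |01> is sqrt(3)*exp(3*I*pi/4)/4.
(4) The expectation value of XZ is sqrt(3)/4.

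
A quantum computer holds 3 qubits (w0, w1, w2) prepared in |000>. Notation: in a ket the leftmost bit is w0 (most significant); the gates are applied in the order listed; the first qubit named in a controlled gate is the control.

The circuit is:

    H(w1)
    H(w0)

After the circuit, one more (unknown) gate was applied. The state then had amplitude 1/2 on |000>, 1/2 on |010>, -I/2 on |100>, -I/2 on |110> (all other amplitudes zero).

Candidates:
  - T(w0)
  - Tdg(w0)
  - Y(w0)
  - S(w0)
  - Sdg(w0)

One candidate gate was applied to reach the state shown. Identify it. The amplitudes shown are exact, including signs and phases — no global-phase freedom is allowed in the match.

The applied gate was Sdg(w0).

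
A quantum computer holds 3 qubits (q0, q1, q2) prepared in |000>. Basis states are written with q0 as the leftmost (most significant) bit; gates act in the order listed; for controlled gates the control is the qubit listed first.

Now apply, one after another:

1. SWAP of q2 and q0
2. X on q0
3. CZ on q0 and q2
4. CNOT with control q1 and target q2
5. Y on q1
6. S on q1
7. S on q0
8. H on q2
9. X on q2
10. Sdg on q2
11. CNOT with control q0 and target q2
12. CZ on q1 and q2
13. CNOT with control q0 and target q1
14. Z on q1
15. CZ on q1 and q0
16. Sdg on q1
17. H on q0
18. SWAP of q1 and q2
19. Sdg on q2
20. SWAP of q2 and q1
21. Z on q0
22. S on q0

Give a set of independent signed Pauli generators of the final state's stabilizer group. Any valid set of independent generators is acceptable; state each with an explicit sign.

One valid set of independent stabilizer generators is +YII, -IIY, +IZI (any independent generating set of the same group is equally correct).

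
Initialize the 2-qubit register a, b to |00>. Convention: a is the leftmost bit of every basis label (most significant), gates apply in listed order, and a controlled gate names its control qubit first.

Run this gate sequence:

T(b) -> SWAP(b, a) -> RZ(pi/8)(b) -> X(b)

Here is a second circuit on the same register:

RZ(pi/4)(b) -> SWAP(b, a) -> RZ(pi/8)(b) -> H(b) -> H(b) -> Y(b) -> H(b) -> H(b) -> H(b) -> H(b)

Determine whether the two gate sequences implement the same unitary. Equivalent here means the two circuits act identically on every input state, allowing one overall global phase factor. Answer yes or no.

No: there is an input state on which the two circuits produce genuinely different outputs (not merely differing by a phase).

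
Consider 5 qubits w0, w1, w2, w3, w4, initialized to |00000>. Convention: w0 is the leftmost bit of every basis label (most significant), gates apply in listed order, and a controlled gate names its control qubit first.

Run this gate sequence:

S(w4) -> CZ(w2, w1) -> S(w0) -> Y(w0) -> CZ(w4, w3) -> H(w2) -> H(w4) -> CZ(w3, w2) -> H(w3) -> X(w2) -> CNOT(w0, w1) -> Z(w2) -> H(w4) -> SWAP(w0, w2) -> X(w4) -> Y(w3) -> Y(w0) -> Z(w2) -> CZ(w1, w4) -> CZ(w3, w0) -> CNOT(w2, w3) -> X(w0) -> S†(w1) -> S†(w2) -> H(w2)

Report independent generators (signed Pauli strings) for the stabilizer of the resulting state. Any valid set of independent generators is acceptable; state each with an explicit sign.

One valid set of independent stabilizer generators is -XIIZI, -IIXII, +ZIIXI, -IZIII, -IIIIZ (any independent generating set of the same group is equally correct).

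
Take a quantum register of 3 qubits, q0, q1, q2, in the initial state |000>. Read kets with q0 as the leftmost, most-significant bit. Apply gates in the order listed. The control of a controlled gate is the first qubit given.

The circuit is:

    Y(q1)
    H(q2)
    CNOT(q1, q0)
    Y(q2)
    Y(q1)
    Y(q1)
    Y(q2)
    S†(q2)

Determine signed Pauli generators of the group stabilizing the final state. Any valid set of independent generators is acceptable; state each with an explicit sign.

The final state is stabilized by the group generated by -IIY, -ZII, -IZI; other independent generating sets are equally valid. Key observation: steps 4-7 multiply out to the identity, so the circuit reduces to the remaining gates.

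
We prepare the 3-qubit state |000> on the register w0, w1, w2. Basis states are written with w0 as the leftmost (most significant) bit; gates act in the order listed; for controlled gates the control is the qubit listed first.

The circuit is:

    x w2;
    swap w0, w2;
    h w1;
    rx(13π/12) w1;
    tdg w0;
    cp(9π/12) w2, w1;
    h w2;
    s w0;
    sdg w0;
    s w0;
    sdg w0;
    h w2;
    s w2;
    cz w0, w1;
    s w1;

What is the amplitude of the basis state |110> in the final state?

The final state's coefficient on |110> equals -sqrt(12 - 6*sqrt(2))*exp(I*pi/4)/8 + sqrt(4 - 2*sqrt(2))*exp(3*I*pi/4)/8 + sqrt(2*sqrt(2) + 4)*exp(I*pi/4)/8 + sqrt(6*sqrt(2) + 12)*exp(3*I*pi/4)/8.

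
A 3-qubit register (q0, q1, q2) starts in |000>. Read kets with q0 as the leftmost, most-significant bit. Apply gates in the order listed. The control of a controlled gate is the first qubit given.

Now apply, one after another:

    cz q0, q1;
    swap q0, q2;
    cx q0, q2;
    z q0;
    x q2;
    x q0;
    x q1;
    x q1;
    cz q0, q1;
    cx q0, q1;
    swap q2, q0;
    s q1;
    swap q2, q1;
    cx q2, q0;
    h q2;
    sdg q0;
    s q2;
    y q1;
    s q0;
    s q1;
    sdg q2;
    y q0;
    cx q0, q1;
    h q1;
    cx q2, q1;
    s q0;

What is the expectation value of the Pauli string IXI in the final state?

In the final state, IXI has expectation -1.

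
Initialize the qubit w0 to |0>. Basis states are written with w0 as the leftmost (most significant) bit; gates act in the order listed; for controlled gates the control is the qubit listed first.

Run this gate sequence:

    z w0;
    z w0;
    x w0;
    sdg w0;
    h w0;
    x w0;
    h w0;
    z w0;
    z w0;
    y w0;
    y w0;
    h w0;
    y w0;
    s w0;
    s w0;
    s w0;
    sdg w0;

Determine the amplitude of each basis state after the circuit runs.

The resulting statevector has amplitude -sqrt(2)/2 on |0>, sqrt(2)/2 on |1>.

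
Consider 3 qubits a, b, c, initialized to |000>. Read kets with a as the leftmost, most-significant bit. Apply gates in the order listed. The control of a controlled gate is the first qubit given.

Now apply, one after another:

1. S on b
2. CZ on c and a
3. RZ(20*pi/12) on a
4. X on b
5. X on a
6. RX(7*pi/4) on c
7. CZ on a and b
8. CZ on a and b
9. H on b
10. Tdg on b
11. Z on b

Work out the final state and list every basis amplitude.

The resulting statevector has amplitude 0 on |000>, 0 on |001>, 0 on |010>, 0 on |011>, sqrt(2*sqrt(2) + 4)*exp(I*pi/6)/4 on |100>, sqrt(4 - 2*sqrt(2))*exp(2*I*pi/3)/4 on |101>, -sqrt(2*sqrt(2) + 4)*exp(11*I*pi/12)/4 on |110>, sqrt(4 - 2*sqrt(2))*exp(5*I*pi/12)/4 on |111>. Key observation: the block from step 7 through step 8 cancels to the identity and can be dropped.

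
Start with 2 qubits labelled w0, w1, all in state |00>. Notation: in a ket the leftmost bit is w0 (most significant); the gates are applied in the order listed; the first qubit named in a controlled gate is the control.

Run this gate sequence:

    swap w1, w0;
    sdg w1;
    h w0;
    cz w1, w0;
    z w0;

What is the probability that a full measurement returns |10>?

A full measurement returns |10> with probability 1/2.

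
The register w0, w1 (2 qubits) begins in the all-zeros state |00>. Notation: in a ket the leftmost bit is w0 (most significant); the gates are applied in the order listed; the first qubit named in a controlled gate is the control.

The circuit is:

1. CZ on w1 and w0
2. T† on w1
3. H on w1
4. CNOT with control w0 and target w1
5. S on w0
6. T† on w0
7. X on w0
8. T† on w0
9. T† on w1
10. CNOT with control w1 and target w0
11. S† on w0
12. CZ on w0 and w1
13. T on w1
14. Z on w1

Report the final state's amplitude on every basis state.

After the circuit, the state carries amplitude 0 on |00>, sqrt(2)*exp(3*I*pi/4)/2 on |01>, -sqrt(2)*exp(I*pi/4)/2 on |10>, 0 on |11>.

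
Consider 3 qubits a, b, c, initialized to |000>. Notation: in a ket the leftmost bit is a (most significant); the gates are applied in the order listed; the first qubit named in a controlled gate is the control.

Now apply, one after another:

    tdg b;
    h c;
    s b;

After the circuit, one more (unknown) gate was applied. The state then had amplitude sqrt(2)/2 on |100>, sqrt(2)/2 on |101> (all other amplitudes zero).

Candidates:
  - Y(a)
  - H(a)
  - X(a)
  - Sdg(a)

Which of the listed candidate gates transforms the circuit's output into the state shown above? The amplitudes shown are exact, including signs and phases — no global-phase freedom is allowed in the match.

The unique candidate consistent with the amplitudes is X(a).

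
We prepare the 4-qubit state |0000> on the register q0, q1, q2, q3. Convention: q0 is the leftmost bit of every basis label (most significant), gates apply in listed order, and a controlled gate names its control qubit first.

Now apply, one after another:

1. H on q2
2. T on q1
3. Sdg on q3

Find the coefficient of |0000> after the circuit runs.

The amplitude on |0000> is sqrt(2)/2.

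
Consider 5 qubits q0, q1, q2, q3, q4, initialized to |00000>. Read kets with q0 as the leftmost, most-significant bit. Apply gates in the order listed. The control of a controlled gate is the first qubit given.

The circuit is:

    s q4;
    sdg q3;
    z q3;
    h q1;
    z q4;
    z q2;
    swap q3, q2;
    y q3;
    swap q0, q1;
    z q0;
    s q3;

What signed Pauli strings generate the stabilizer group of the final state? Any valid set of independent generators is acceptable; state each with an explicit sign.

The stabilizer group can be generated by -XIIII, +IZIII, +IIZII, -IIIZI, +IIIIZ, among other valid generating sets.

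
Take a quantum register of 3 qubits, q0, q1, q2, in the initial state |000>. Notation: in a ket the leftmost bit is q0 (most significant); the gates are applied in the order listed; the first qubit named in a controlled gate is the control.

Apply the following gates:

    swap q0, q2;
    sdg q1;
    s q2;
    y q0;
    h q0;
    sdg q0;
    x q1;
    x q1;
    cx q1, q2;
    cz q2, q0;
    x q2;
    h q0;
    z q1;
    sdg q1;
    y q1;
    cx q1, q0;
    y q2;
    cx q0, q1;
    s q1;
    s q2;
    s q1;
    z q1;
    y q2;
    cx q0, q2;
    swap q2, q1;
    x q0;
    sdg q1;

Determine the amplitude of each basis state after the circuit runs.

The final amplitudes are -1/2 - I/2 on |000>, 1/2 + I/2 on |111>, and 0 on every other basis state. Key observation: gates 7-8 undo each other exactly, leaving only the rest of the circuit to track.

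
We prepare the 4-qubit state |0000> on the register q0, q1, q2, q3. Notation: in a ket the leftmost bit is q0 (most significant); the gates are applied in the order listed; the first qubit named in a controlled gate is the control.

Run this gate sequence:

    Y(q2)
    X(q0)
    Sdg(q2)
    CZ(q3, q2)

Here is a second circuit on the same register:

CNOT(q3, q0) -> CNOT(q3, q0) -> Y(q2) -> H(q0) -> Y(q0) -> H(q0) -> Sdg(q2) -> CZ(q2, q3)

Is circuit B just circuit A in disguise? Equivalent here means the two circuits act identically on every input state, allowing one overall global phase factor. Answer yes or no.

No: there is an input state on which the two circuits produce genuinely different outputs (not merely differing by a phase).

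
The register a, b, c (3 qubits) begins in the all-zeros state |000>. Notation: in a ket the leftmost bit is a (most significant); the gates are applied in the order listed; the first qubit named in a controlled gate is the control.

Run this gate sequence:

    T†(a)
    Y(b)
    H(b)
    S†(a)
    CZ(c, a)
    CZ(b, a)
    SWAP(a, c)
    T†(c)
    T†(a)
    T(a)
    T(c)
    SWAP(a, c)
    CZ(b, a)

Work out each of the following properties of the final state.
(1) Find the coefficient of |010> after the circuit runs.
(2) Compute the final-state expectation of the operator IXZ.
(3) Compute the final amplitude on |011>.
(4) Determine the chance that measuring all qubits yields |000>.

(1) The final state's coefficient on |010> equals -sqrt(2)*I/2. Key observation: the block from step 6 through step 13 cancels to the identity and can be dropped.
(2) The expectation value of IXZ is -1.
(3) |011> carries amplitude 0 in the final state.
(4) The probability of measuring |000> is 1/2.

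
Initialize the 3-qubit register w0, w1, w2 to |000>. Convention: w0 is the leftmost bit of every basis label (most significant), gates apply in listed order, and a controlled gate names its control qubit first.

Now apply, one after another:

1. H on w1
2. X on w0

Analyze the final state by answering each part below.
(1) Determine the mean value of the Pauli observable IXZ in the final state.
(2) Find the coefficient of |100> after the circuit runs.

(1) The expectation value of IXZ is 1.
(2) The final state's coefficient on |100> equals sqrt(2)/2.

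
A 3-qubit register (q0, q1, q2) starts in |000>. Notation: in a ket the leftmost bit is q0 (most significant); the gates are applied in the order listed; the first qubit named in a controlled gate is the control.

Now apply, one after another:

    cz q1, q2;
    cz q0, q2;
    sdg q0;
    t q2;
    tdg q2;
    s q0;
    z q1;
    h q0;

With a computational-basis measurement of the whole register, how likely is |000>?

Outcome |000> occurs with probability 1/2.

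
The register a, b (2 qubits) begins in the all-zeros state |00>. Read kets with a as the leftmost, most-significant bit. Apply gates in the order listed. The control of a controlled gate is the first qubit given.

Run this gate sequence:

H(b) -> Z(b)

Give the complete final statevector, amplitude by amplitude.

The resulting statevector has amplitude sqrt(2)/2 on |00>, -sqrt(2)/2 on |01>, 0 on |10>, 0 on |11>.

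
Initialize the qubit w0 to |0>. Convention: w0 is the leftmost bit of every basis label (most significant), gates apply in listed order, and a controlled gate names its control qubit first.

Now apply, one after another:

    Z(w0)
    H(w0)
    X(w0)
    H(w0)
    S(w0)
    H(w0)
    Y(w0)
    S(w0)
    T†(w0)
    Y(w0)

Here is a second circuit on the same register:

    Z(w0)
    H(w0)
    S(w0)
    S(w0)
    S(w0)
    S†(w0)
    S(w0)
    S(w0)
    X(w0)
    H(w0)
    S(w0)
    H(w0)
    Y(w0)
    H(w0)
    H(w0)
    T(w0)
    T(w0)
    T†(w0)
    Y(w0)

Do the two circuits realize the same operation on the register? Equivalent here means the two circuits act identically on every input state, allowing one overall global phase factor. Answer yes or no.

Yes — the two circuits implement the same unitary up to a global phase.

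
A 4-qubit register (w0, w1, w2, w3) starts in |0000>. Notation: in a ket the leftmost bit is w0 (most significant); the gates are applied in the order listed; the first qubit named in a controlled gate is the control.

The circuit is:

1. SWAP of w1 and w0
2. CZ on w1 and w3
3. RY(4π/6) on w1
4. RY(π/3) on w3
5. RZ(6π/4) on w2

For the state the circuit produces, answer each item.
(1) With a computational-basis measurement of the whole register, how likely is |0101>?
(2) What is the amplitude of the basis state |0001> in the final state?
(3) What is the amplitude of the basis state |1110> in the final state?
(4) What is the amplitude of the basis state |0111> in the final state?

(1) A full measurement returns |0101> with probability 3/16.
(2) |0001> carries amplitude -exp(I*pi/4)/4 in the final state.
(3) The amplitude on |1110> is 0.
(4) The final state's coefficient on |0111> equals 0.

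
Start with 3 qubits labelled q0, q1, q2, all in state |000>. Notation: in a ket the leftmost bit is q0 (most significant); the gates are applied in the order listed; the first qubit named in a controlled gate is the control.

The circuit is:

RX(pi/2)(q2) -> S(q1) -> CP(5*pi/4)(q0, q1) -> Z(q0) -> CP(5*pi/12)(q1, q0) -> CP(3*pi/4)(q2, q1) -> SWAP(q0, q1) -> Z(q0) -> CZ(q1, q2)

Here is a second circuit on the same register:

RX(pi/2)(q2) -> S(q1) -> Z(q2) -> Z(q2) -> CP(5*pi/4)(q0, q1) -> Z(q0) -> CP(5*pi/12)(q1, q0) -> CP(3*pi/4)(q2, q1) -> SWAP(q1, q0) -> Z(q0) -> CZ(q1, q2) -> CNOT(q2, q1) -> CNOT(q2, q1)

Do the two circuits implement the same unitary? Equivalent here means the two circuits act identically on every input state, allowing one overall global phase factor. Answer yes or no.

Yes, they are equivalent — the unitaries differ by at most a global phase.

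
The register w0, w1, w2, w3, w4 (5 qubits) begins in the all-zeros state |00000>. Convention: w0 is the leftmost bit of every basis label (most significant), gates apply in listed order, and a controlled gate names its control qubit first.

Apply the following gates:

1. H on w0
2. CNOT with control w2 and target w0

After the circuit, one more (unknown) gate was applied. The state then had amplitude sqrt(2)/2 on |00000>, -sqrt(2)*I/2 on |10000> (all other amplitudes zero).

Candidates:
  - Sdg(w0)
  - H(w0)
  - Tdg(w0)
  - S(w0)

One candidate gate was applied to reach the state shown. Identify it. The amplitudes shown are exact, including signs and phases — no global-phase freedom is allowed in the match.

It was Sdg(w0) that produced the state shown.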